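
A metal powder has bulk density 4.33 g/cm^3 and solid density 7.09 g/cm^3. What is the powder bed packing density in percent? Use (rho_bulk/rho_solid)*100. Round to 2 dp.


Packing = (4.33/7.09)*100 = 61.07 %


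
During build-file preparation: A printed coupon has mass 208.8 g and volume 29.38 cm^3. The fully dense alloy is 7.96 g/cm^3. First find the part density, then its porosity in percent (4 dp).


rho_part = 208.8 / 29.38 = 7.10687543 g/cm^3
Porosity = (1 - 7.10687543/7.96)*100 = 10.7176 %


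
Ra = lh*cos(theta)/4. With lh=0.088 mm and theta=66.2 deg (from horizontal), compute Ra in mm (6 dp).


Ra = 0.088 * cos(66.2) / 4 = 0.008878 mm


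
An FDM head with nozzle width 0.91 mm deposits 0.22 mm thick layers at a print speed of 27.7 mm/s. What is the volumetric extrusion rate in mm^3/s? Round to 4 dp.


Rate = 0.91 * 0.22 * 27.7 = 5.5455 mm^3/s


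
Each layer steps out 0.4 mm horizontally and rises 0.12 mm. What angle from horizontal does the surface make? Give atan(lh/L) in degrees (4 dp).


angle = atan(0.12/0.4) = 16.6992 degrees


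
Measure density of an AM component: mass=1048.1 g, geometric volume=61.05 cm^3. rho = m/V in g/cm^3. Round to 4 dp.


rho = 1048.1 / 61.05 = 17.1679 g/cm^3


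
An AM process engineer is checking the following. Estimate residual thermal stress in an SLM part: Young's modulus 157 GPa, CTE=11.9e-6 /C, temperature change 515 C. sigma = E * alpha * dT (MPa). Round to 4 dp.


sigma = 157*1000 * 11.9e-6 * 515 = 962.1745 MPa


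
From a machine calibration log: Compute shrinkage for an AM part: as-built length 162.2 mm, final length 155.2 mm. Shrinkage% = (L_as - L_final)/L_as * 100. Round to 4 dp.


Shrinkage = ((162.2-155.2)/162.2)*100 = 4.3157 %


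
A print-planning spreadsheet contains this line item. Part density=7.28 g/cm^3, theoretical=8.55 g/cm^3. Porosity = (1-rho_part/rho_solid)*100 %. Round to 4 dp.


Porosity = (1-7.28/8.55)*100 = 14.8538 %


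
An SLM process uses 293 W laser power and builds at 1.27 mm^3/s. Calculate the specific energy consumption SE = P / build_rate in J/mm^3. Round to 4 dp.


SE = 293 / 1.27 = 230.7087 J/mm^3


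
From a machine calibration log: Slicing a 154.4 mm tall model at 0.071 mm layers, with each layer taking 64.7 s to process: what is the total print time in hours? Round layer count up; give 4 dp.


Layers = ceil(154.4/0.071) = 2175
t = 2175 * 64.7 / 3600 = 39.0896 hrs


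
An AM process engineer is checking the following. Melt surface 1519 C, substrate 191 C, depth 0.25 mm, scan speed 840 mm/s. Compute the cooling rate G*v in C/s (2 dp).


G = (1519-191)/0.25 = 5312.0 C/mm
CR = 5312.0 * 840 = 4462080.0 C/s


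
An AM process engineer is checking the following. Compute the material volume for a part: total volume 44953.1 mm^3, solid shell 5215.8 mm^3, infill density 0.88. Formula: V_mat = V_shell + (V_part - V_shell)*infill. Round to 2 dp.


V_infill = (44953.1 - 5215.8) * 0.88 = 34968.82
V_total = 5215.8 + 34968.82 = 40184.62 mm^3


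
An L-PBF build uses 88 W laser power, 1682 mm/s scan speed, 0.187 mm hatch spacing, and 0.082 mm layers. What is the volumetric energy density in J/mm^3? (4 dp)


E = 88 / (1682*0.187*0.082) = 3.4119 J/mm^3


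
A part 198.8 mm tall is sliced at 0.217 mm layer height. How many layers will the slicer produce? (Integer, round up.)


Layers = ceil(198.8/0.217) = 917


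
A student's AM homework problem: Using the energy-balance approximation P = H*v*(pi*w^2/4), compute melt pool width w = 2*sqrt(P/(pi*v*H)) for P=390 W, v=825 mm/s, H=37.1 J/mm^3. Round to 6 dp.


w = 2*sqrt(390/(pi*825*37.1)) = 0.127372 mm


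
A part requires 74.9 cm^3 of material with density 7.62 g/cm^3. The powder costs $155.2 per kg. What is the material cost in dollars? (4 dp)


Mass = 74.9*7.62/1000 = 0.570738 kg
Cost = 0.570738 * 155.2 = 88.5785 $


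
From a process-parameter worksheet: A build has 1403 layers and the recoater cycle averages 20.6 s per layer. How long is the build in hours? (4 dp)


t = 1403 * 20.6 / 3600 = 8.0283 hrs


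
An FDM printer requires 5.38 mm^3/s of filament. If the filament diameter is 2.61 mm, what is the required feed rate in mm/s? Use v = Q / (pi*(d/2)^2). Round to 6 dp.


A = pi*(2.61/2)^2 = 5.350211
v = 5.38 / 5.350211 = 1.005568 mm/s


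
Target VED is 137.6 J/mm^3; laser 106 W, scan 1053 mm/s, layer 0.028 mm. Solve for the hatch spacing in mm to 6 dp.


h = 106 / (137.6*1053*0.028) = 0.026128 mm


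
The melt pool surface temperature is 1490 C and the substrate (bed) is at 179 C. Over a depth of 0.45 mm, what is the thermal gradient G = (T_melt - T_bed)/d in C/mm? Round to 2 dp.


G = (1490-179)/0.45 = 2913.33 C/mm


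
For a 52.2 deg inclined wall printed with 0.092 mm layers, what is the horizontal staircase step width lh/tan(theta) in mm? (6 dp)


step = 0.092 / tan(52.2) = 0.071363 mm


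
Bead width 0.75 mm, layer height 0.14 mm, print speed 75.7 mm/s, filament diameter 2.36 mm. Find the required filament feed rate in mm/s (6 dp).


Q = 0.75 * 0.14 * 75.7 = 7.9485 mm^3/s
A_fil = pi*(2.36/2)^2 = 4.37435361 mm^2
v_feed = 7.9485 / 4.37435361 = 1.817068 mm/s


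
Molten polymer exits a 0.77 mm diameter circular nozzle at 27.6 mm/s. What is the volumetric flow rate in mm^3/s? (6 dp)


A = pi*(0.77/2)^2 = 0.46566257 mm^2
Q = 0.46566257 * 27.6 = 12.852287 mm^3/s


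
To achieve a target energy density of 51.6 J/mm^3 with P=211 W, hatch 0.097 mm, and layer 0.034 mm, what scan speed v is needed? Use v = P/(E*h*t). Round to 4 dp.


v = 211 / (51.6*0.097*0.034) = 1239.887 mm/s


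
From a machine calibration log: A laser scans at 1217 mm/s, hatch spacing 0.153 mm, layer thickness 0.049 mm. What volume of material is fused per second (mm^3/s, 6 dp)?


Rate = 1217 * 0.153 * 0.049 = 9.123849 mm^3/s


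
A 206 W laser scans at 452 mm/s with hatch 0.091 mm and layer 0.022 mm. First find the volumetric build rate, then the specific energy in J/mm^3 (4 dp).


Build rate = 452 * 0.091 * 0.022 = 0.904904 mm^3/s
SE = 206 / 0.904904 = 227.6485 J/mm^3


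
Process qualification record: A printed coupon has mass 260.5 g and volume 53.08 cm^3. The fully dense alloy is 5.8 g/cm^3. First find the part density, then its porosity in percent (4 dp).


rho_part = 260.5 / 53.08 = 4.90768651 g/cm^3
Porosity = (1 - 4.90768651/5.8)*100 = 15.3847 %


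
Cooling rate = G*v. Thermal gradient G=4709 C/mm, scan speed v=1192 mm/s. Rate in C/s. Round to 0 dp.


CR = 4709 * 1192 = 5613128 C/s


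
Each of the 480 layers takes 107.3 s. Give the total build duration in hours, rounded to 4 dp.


t = 480 * 107.3 / 3600 = 14.3067 hrs


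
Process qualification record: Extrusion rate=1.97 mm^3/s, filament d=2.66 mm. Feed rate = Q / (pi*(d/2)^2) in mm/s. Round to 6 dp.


A = pi*(2.66/2)^2 = 5.557163
v = 1.97 / 5.557163 = 0.354497 mm/s


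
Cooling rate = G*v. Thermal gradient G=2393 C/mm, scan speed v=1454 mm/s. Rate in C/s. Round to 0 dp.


CR = 2393 * 1454 = 3479422 C/s


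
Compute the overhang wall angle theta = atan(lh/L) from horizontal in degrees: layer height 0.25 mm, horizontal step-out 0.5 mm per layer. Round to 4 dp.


angle = atan(0.25/0.5) = 26.5651 degrees


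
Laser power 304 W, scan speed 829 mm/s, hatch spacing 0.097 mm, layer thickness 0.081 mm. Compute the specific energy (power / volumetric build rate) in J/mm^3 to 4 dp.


Build rate = 829 * 0.097 * 0.081 = 6.513453 mm^3/s
SE = 304 / 6.513453 = 46.6726 J/mm^3


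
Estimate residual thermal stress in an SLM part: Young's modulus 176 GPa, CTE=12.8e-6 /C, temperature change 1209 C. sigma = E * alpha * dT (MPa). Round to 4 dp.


sigma = 176*1000 * 12.8e-6 * 1209 = 2723.6352 MPa


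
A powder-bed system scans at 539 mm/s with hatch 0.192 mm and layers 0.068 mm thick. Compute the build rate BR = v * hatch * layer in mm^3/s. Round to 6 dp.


Rate = 539 * 0.192 * 0.068 = 7.037184 mm^3/s


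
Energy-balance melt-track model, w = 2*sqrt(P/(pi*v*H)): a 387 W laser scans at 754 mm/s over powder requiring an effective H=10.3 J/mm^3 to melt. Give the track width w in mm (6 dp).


w = 2*sqrt(387/(pi*754*10.3)) = 0.251887 mm


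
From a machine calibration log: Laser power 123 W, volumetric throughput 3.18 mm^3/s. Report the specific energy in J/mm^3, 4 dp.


SE = 123 / 3.18 = 38.6792 J/mm^3


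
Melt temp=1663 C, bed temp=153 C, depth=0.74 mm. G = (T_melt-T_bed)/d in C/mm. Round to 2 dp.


G = (1663-153)/0.74 = 2040.54 C/mm


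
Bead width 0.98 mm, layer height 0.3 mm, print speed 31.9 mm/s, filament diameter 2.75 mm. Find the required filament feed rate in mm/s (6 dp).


Q = 0.98 * 0.3 * 31.9 = 9.3786 mm^3/s
A_fil = pi*(2.75/2)^2 = 5.93957361 mm^2
v_feed = 9.3786 / 5.93957361 = 1.579002 mm/s


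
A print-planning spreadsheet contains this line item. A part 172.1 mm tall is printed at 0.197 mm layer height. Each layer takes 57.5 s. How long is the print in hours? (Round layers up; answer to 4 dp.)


Layers = ceil(172.1/0.197) = 874
t = 874 * 57.5 / 3600 = 13.9597 hrs


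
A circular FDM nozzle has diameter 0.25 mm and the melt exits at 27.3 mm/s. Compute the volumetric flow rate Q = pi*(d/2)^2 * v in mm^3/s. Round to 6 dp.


A = pi*(0.25/2)^2 = 0.04908739 mm^2
Q = 0.04908739 * 27.3 = 1.340086 mm^3/s


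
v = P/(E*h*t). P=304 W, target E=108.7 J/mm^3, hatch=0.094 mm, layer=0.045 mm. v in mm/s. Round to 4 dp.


v = 304 / (108.7*0.094*0.045) = 661.1556 mm/s


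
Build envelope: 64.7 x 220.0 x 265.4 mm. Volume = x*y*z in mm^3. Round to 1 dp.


V = 64.7 * 220.0 * 265.4 = 3777703.6 mm^3


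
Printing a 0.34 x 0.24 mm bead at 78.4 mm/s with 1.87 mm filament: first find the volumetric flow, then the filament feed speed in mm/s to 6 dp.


Q = 0.34 * 0.24 * 78.4 = 6.39744 mm^3/s
A_fil = pi*(1.87/2)^2 = 2.74645884 mm^2
v_feed = 6.39744 / 2.74645884 = 2.329341 mm/s


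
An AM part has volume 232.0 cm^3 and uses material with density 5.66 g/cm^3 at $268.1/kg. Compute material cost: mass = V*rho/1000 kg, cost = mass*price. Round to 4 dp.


Mass = 232.0*5.66/1000 = 1.31312 kg
Cost = 1.31312 * 268.1 = 352.0475 $


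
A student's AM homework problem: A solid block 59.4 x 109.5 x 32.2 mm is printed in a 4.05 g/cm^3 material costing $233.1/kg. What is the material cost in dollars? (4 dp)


V = 59.4 * 109.5 * 32.2 = 209438.46 mm^3 = 209.43846 cm^3
Mass = 209.43846 * 4.05 / 1000 = 0.84822576 kg
Cost = 0.84822576 * 233.1 = 197.7214 $


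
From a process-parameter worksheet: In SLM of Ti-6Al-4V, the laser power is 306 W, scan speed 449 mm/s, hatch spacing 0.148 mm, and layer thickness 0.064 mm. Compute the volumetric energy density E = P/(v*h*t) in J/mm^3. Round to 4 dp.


E = 306 / (449*0.148*0.064) = 71.9504 J/mm^3


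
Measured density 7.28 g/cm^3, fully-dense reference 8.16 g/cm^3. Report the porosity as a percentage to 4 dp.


Porosity = (1-7.28/8.16)*100 = 10.7843 %


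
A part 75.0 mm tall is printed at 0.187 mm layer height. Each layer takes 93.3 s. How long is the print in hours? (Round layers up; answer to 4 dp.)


Layers = ceil(75.0/0.187) = 402
t = 402 * 93.3 / 3600 = 10.4185 hrs


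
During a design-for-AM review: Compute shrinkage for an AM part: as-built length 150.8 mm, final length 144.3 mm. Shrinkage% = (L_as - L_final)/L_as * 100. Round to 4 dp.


Shrinkage = ((150.8-144.3)/150.8)*100 = 4.3103 %


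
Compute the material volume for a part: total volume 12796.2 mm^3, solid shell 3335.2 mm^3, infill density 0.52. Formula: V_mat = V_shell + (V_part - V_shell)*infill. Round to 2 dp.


V_infill = (12796.2 - 3335.2) * 0.52 = 4919.72
V_total = 3335.2 + 4919.72 = 8254.92 mm^3


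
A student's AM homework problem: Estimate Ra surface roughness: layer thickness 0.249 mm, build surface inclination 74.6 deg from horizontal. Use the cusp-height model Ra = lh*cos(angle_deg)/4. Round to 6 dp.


Ra = 0.249 * cos(74.6) / 4 = 0.016531 mm


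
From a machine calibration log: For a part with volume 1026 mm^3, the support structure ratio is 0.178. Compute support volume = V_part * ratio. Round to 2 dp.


V_support = 1026 * 0.178 = 182.63 mm^3


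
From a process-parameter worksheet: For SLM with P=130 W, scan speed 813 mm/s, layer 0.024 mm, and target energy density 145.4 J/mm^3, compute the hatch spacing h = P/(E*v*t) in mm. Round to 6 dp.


h = 130 / (145.4*813*0.024) = 0.045822 mm


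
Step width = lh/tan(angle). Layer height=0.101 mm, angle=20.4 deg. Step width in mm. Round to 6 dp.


step = 0.101 / tan(20.4) = 0.271581 mm


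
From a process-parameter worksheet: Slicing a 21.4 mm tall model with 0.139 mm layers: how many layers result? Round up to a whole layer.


Layers = ceil(21.4/0.139) = 154


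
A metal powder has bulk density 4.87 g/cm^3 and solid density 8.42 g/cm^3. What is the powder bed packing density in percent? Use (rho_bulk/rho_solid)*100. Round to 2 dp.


Packing = (4.87/8.42)*100 = 57.84 %


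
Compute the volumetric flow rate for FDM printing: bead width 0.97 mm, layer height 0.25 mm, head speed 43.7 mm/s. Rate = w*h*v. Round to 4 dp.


Rate = 0.97 * 0.25 * 43.7 = 10.5973 mm^3/s


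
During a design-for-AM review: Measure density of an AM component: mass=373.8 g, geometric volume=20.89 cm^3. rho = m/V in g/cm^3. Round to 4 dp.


rho = 373.8 / 20.89 = 17.8937 g/cm^3


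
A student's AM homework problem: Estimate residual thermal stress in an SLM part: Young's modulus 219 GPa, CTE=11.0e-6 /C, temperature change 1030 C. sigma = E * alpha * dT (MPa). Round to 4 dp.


sigma = 219*1000 * 11.0e-6 * 1030 = 2481.27 MPa


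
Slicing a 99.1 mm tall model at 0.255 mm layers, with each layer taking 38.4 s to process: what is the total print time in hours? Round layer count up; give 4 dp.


Layers = ceil(99.1/0.255) = 389
t = 389 * 38.4 / 3600 = 4.1493 hrs


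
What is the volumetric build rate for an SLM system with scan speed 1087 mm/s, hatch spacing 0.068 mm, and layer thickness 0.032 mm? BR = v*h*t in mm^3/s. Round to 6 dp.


Rate = 1087 * 0.068 * 0.032 = 2.365312 mm^3/s


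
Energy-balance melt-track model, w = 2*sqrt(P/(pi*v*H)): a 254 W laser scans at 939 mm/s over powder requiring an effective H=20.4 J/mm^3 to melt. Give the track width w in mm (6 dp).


w = 2*sqrt(254/(pi*939*20.4)) = 0.129934 mm


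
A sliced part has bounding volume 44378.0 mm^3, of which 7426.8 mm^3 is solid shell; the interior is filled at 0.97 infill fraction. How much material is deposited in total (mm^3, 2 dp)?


V_infill = (44378.0 - 7426.8) * 0.97 = 35842.66
V_total = 7426.8 + 35842.66 = 43269.46 mm^3


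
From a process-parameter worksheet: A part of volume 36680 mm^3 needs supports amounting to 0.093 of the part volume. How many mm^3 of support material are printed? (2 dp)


V_support = 36680 * 0.093 = 3411.24 mm^3


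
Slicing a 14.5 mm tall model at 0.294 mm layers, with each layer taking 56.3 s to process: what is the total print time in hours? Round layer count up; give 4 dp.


Layers = ceil(14.5/0.294) = 50
t = 50 * 56.3 / 3600 = 0.7819 hrs


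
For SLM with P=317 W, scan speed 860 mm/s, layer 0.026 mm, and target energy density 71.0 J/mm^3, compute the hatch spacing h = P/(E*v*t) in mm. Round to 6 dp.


h = 317 / (71.0*860*0.026) = 0.199677 mm


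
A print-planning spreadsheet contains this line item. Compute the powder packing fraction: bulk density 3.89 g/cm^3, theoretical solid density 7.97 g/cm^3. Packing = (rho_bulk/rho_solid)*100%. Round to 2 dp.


Packing = (3.89/7.97)*100 = 48.81 %


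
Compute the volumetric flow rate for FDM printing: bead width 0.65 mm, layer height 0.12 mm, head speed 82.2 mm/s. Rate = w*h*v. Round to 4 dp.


Rate = 0.65 * 0.12 * 82.2 = 6.4116 mm^3/s


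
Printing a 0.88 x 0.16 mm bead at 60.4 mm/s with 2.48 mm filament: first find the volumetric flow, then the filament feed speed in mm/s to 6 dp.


Q = 0.88 * 0.16 * 60.4 = 8.50432 mm^3/s
A_fil = pi*(2.48/2)^2 = 4.83051286 mm^2
v_feed = 8.50432 / 4.83051286 = 1.760542 mm/s


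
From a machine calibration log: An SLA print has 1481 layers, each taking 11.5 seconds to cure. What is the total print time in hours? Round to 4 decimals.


t = 1481 * 11.5 / 3600 = 4.731 hrs


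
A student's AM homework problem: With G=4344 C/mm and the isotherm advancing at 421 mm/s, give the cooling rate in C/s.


CR = 4344 * 421 = 1828824 C/s


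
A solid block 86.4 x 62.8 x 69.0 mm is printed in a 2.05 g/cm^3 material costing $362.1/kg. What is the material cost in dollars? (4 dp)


V = 86.4 * 62.8 * 69.0 = 374388.48 mm^3 = 374.38848 cm^3
Mass = 374.38848 * 2.05 / 1000 = 0.76749638 kg
Cost = 0.76749638 * 362.1 = 277.9104 $


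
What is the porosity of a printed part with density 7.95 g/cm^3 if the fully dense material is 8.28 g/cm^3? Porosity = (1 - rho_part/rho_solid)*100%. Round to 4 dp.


Porosity = (1-7.95/8.28)*100 = 3.9855 %


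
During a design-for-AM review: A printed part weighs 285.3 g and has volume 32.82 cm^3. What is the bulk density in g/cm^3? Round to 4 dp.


rho = 285.3 / 32.82 = 8.6929 g/cm^3


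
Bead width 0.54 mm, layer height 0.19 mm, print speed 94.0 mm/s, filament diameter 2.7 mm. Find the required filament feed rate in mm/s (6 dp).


Q = 0.54 * 0.19 * 94.0 = 9.6444 mm^3/s
A_fil = pi*(2.7/2)^2 = 5.72555261 mm^2
v_feed = 9.6444 / 5.72555261 = 1.684449 mm/s


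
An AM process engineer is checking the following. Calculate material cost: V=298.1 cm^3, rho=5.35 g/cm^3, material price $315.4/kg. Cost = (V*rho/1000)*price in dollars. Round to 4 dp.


Mass = 298.1*5.35/1000 = 1.594835 kg
Cost = 1.594835 * 315.4 = 503.011 $


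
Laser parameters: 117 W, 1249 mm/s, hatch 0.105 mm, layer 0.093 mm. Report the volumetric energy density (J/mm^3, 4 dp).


E = 117 / (1249*0.105*0.093) = 9.5929 J/mm^3


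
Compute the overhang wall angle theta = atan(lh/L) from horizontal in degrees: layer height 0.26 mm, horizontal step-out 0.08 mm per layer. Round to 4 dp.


angle = atan(0.26/0.08) = 72.8973 degrees


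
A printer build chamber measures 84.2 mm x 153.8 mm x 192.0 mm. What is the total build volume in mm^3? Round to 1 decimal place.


V = 84.2 * 153.8 * 192.0 = 2486392.3 mm^3


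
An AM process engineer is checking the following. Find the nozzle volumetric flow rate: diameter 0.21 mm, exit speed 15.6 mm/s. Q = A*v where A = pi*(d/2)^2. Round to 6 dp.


A = pi*(0.21/2)^2 = 0.03463606 mm^2
Q = 0.03463606 * 15.6 = 0.540323 mm^3/s


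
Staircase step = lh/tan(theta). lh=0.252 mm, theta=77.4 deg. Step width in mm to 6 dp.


step = 0.252 / tan(77.4) = 0.056329 mm


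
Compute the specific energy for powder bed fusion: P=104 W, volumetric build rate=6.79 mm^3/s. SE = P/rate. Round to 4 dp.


SE = 104 / 6.79 = 15.3166 J/mm^3


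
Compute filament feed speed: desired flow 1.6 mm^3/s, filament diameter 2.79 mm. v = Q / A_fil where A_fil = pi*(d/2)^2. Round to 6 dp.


A = pi*(2.79/2)^2 = 6.113618
v = 1.6 / 6.113618 = 0.261711 mm/s


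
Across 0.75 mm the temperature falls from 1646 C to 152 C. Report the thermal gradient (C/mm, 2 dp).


G = (1646-152)/0.75 = 1992.0 C/mm


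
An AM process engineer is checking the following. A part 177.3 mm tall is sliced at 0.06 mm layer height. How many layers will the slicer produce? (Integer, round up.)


Layers = ceil(177.3/0.06) = 2955


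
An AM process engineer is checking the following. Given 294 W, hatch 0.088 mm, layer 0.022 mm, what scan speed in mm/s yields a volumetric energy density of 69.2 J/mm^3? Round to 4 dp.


v = 294 / (69.2*0.088*0.022) = 2194.5015 mm/s


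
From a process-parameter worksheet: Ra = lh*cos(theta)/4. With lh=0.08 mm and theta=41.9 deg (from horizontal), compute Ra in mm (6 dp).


Ra = 0.08 * cos(41.9) / 4 = 0.014886 mm


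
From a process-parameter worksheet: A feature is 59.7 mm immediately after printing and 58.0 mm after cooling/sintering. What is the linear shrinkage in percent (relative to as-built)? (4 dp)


Shrinkage = ((59.7-58.0)/59.7)*100 = 2.8476 %


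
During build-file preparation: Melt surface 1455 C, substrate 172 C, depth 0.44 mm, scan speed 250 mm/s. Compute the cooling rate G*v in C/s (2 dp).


G = (1455-172)/0.44 = 2915.90909091 C/mm
CR = 2915.90909091 * 250 = 728977.27 C/s


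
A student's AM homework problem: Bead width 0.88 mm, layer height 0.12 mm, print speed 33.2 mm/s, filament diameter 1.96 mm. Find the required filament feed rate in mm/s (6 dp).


Q = 0.88 * 0.12 * 33.2 = 3.50592 mm^3/s
A_fil = pi*(1.96/2)^2 = 3.01718558 mm^2
v_feed = 3.50592 / 3.01718558 = 1.161984 mm/s


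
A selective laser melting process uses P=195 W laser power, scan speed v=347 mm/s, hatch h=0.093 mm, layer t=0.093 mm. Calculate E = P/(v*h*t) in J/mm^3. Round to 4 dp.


E = 195 / (347*0.093*0.093) = 64.9739 J/mm^3


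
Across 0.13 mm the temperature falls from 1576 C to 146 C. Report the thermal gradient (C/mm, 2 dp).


G = (1576-146)/0.13 = 11000.0 C/mm


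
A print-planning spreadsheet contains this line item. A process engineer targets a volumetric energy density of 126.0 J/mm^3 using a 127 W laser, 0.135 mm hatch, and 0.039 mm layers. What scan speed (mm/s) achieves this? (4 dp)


v = 127 / (126.0*0.135*0.039) = 191.4409 mm/s


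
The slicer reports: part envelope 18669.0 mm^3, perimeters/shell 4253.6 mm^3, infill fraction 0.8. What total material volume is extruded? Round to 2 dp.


V_infill = (18669.0 - 4253.6) * 0.8 = 11532.32
V_total = 4253.6 + 11532.32 = 15785.92 mm^3


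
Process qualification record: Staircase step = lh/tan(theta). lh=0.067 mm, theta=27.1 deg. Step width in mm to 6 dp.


step = 0.067 / tan(27.1) = 0.130929 mm


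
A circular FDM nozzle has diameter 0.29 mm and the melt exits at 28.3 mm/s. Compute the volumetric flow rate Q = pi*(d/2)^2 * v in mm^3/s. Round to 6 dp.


A = pi*(0.29/2)^2 = 0.06605199 mm^2
Q = 0.06605199 * 28.3 = 1.869271 mm^3/s


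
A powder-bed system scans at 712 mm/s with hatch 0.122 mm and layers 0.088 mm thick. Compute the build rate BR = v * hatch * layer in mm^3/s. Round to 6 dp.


Rate = 712 * 0.122 * 0.088 = 7.644032 mm^3/s


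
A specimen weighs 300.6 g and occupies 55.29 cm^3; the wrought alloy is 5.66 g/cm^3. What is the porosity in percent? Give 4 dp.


rho_part = 300.6 / 55.29 = 5.43678785 g/cm^3
Porosity = (1 - 5.43678785/5.66)*100 = 3.9437 %


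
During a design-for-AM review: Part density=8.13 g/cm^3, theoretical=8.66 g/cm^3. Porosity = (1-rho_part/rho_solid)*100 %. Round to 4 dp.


Porosity = (1-8.13/8.66)*100 = 6.1201 %


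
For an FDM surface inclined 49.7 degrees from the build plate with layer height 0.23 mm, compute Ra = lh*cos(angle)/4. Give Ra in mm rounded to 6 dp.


Ra = 0.23 * cos(49.7) / 4 = 0.03719 mm


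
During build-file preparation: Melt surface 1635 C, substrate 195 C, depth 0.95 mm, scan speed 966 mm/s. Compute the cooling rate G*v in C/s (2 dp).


G = (1635-195)/0.95 = 1515.78947368 C/mm
CR = 1515.78947368 * 966 = 1464252.63 C/s


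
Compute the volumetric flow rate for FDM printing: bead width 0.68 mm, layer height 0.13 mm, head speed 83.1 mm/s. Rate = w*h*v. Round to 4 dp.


Rate = 0.68 * 0.13 * 83.1 = 7.346 mm^3/s


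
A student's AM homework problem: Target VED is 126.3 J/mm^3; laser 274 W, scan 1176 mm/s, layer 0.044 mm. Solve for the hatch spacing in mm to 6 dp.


h = 274 / (126.3*1176*0.044) = 0.041926 mm


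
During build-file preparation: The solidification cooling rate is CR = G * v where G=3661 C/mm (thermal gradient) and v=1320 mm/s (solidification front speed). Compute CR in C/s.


CR = 3661 * 1320 = 4832520 C/s


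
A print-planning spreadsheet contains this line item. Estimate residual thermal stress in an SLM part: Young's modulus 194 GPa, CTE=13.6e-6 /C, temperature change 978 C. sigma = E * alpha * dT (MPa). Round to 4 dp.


sigma = 194*1000 * 13.6e-6 * 978 = 2580.3552 MPa


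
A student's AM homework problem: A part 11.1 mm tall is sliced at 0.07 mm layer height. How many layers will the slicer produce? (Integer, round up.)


Layers = ceil(11.1/0.07) = 159


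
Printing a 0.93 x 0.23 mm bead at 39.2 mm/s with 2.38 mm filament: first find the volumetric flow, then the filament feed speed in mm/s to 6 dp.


Q = 0.93 * 0.23 * 39.2 = 8.38488 mm^3/s
A_fil = pi*(2.38/2)^2 = 4.44880936 mm^2
v_feed = 8.38488 / 4.44880936 = 1.884747 mm/s


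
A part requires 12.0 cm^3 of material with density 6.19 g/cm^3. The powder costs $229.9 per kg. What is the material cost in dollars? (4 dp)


Mass = 12.0*6.19/1000 = 0.07428 kg
Cost = 0.07428 * 229.9 = 17.077 $


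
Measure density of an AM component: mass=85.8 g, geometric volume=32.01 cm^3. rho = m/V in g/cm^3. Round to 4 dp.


rho = 85.8 / 32.01 = 2.6804 g/cm^3


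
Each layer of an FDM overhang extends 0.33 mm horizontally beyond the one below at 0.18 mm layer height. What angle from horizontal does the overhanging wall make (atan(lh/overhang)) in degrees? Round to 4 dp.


angle = atan(0.18/0.33) = 28.6105 degrees


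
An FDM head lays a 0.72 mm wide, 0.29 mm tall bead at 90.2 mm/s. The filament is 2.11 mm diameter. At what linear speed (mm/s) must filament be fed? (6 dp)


Q = 0.72 * 0.29 * 90.2 = 18.83376 mm^3/s
A_fil = pi*(2.11/2)^2 = 3.49667116 mm^2
v_feed = 18.83376 / 3.49667116 = 5.386197 mm/s


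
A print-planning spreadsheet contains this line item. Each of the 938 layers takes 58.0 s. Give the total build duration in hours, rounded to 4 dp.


t = 938 * 58.0 / 3600 = 15.1122 hrs


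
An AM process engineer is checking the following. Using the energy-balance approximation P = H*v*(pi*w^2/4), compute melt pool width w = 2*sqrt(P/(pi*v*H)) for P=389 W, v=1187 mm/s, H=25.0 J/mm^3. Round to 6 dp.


w = 2*sqrt(389/(pi*1187*25.0)) = 0.129192 mm


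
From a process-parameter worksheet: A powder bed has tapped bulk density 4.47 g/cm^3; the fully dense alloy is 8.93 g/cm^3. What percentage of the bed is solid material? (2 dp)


Packing = (4.47/8.93)*100 = 50.06 %


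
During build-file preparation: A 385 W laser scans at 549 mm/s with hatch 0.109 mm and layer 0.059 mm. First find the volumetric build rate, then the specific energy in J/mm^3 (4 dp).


Build rate = 549 * 0.109 * 0.059 = 3.530619 mm^3/s
SE = 385 / 3.530619 = 109.046 J/mm^3


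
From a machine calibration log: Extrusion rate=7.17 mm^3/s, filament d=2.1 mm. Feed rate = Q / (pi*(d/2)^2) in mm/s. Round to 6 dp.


A = pi*(2.1/2)^2 = 3.463606
v = 7.17 / 3.463606 = 2.070097 mm/s


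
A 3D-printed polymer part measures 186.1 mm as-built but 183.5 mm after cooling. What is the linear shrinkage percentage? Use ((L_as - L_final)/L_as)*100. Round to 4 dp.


Shrinkage = ((186.1-183.5)/186.1)*100 = 1.3971 %


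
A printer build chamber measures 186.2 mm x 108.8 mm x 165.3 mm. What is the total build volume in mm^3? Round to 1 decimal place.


V = 186.2 * 108.8 * 165.3 = 3348740.0 mm^3


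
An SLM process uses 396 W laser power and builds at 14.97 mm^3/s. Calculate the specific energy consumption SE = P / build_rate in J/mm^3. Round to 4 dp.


SE = 396 / 14.97 = 26.4529 J/mm^3


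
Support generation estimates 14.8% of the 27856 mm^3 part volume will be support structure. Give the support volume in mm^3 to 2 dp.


V_support = 27856 * 0.148 = 4122.69 mm^3


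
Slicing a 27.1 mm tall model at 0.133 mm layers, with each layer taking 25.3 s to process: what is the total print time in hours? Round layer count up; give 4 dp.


Layers = ceil(27.1/0.133) = 204
t = 204 * 25.3 / 3600 = 1.4337 hrs


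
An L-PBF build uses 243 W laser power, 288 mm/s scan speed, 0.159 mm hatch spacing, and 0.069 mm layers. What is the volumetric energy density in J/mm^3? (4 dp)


E = 243 / (288*0.159*0.069) = 76.9073 J/mm^3


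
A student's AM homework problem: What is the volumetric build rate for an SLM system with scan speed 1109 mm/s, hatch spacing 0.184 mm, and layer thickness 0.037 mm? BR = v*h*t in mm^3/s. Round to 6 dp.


Rate = 1109 * 0.184 * 0.037 = 7.550072 mm^3/s


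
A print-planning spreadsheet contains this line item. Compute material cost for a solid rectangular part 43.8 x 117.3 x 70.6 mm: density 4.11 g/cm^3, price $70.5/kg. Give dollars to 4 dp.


V = 43.8 * 117.3 * 70.6 = 362724.444 mm^3 = 362.724444 cm^3
Mass = 362.724444 * 4.11 / 1000 = 1.49079746 kg
Cost = 1.49079746 * 70.5 = 105.1012 $


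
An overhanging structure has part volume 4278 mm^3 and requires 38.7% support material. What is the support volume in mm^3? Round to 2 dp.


V_support = 4278 * 0.387 = 1655.59 mm^3


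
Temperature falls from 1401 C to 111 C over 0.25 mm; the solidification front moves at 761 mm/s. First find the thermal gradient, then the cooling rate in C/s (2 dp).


G = (1401-111)/0.25 = 5160.0 C/mm
CR = 5160.0 * 761 = 3926760.0 C/s


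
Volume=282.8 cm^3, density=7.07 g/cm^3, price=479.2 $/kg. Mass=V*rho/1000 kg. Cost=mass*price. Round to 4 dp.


Mass = 282.8*7.07/1000 = 1.999396 kg
Cost = 1.999396 * 479.2 = 958.1106 $


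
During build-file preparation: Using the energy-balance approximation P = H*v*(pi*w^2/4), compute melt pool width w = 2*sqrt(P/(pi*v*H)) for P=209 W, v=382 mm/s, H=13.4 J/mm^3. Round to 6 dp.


w = 2*sqrt(209/(pi*382*13.4)) = 0.228005 mm


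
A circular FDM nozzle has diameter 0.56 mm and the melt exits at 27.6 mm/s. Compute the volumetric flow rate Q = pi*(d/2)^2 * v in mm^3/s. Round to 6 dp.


A = pi*(0.56/2)^2 = 0.24630086 mm^2
Q = 0.24630086 * 27.6 = 6.797904 mm^3/s


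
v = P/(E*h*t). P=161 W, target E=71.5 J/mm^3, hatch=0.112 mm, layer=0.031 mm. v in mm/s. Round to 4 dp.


v = 161 / (71.5*0.112*0.031) = 648.545 mm/s


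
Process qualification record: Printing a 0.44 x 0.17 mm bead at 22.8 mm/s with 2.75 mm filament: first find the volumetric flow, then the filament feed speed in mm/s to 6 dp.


Q = 0.44 * 0.17 * 22.8 = 1.70544 mm^3/s
A_fil = pi*(2.75/2)^2 = 5.93957361 mm^2
v_feed = 1.70544 / 5.93957361 = 0.287132 mm/s


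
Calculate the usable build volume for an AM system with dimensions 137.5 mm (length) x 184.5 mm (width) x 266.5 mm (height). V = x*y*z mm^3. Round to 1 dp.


V = 137.5 * 184.5 * 266.5 = 6760771.9 mm^3


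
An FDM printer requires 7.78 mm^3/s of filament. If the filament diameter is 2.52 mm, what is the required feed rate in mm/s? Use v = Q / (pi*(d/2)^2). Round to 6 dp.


A = pi*(2.52/2)^2 = 4.987592
v = 7.78 / 4.987592 = 1.559871 mm/s


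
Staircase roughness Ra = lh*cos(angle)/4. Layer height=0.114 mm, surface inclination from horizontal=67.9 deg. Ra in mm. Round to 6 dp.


Ra = 0.114 * cos(67.9) / 4 = 0.010722 mm


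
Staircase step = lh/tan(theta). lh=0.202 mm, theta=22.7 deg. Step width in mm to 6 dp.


step = 0.202 / tan(22.7) = 0.482897 mm


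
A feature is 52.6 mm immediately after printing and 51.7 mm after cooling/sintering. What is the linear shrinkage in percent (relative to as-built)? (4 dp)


Shrinkage = ((52.6-51.7)/52.6)*100 = 1.711 %


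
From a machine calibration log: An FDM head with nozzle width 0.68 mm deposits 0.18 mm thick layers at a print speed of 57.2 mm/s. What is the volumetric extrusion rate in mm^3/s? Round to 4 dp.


Rate = 0.68 * 0.18 * 57.2 = 7.0013 mm^3/s


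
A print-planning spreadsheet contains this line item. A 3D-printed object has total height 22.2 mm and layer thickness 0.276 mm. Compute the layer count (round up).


Layers = ceil(22.2/0.276) = 81


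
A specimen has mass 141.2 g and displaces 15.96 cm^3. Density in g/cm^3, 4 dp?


rho = 141.2 / 15.96 = 8.8471 g/cm^3


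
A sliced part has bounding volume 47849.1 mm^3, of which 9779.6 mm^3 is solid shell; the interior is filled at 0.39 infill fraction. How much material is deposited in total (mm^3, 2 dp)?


V_infill = (47849.1 - 9779.6) * 0.39 = 14847.11
V_total = 9779.6 + 14847.11 = 24626.71 mm^3


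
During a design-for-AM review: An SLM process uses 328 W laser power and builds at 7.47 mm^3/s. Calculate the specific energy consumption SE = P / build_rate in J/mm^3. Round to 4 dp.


SE = 328 / 7.47 = 43.909 J/mm^3


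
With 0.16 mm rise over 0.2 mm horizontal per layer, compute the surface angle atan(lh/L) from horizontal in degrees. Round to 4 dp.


angle = atan(0.16/0.2) = 38.6598 degrees


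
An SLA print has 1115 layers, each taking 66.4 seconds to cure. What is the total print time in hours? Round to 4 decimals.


t = 1115 * 66.4 / 3600 = 20.5656 hrs


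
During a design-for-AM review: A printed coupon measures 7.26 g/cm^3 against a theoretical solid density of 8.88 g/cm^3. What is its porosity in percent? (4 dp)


Porosity = (1-7.26/8.88)*100 = 18.2432 %


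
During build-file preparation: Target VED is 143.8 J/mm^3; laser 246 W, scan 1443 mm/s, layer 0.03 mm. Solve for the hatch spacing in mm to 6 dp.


h = 246 / (143.8*1443*0.03) = 0.039517 mm


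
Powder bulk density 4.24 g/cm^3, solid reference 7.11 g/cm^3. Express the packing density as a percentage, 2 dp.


Packing = (4.24/7.11)*100 = 59.63 %


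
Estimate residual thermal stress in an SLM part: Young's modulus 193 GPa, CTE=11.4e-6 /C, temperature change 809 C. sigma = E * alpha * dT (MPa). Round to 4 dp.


sigma = 193*1000 * 11.4e-6 * 809 = 1779.9618 MPa


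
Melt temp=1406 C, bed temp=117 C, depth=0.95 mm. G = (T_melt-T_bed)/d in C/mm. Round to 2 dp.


G = (1406-117)/0.95 = 1356.84 C/mm


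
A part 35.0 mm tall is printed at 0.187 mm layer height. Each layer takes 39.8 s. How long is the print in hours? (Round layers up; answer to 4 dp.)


Layers = ceil(35.0/0.187) = 188
t = 188 * 39.8 / 3600 = 2.0784 hrs


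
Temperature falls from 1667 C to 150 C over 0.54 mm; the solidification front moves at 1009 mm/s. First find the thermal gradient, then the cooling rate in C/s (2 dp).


G = (1667-150)/0.54 = 2809.25925926 C/mm
CR = 2809.25925926 * 1009 = 2834542.59 C/s


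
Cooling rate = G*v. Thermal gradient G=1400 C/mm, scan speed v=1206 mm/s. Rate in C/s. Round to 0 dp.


CR = 1400 * 1206 = 1688400 C/s


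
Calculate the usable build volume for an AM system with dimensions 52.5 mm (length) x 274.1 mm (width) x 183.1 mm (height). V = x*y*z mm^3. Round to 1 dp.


V = 52.5 * 274.1 * 183.1 = 2634854.8 mm^3


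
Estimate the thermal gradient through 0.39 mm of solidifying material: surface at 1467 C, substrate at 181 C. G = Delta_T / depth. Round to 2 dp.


G = (1467-181)/0.39 = 3297.44 C/mm


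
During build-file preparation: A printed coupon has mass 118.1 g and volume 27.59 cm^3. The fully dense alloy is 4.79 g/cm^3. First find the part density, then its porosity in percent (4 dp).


rho_part = 118.1 / 27.59 = 4.28053643 g/cm^3
Porosity = (1 - 4.28053643/4.79)*100 = 10.636 %


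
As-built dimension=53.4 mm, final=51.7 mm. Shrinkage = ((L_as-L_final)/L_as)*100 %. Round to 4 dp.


Shrinkage = ((53.4-51.7)/53.4)*100 = 3.1835 %


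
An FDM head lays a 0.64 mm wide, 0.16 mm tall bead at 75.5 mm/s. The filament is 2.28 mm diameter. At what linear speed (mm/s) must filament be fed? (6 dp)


Q = 0.64 * 0.16 * 75.5 = 7.7312 mm^3/s
A_fil = pi*(2.28/2)^2 = 4.08281381 mm^2
v_feed = 7.7312 / 4.08281381 = 1.893596 mm/s


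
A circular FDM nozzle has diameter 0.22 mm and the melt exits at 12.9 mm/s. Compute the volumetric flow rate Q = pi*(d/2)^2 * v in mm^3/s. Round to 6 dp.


A = pi*(0.22/2)^2 = 0.03801327 mm^2
Q = 0.03801327 * 12.9 = 0.490371 mm^3/s


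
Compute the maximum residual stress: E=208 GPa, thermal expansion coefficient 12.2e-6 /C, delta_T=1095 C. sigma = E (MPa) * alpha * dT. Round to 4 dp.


sigma = 208*1000 * 12.2e-6 * 1095 = 2778.672 MPa


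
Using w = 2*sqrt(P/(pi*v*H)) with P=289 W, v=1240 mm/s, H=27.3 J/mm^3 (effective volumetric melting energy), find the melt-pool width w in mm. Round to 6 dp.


w = 2*sqrt(289/(pi*1240*27.3)) = 0.104259 mm


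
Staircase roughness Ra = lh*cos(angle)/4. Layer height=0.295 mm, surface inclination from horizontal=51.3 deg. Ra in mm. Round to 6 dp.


Ra = 0.295 * cos(51.3) / 4 = 0.046112 mm


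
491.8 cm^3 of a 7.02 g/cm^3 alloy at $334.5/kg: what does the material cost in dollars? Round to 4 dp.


Mass = 491.8*7.02/1000 = 3.452436 kg
Cost = 3.452436 * 334.5 = 1154.8398 $


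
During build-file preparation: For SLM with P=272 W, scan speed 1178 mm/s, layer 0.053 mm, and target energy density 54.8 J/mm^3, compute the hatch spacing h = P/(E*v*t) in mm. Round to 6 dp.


h = 272 / (54.8*1178*0.053) = 0.0795 mm


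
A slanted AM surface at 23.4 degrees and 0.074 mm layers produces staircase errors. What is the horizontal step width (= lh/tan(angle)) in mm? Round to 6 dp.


step = 0.074 / tan(23.4) = 0.171004 mm


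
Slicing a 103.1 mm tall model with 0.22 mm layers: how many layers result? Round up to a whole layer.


Layers = ceil(103.1/0.22) = 469


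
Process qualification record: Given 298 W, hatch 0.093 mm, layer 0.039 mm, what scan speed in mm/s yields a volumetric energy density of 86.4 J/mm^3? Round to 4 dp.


v = 298 / (86.4*0.093*0.039) = 950.9441 mm/s


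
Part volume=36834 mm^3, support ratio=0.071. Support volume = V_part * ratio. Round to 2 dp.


V_support = 36834 * 0.071 = 2615.21 mm^3


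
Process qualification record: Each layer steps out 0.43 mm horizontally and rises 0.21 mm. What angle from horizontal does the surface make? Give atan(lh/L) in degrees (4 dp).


angle = atan(0.21/0.43) = 26.0296 degrees


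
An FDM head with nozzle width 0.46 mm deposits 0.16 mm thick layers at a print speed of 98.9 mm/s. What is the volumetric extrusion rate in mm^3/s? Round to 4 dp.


Rate = 0.46 * 0.16 * 98.9 = 7.279 mm^3/s


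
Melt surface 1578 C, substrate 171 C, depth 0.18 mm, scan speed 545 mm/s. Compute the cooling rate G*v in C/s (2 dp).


G = (1578-171)/0.18 = 7816.66666667 C/mm
CR = 7816.66666667 * 545 = 4260083.33 C/s


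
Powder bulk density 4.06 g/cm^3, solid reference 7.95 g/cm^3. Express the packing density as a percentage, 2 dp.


Packing = (4.06/7.95)*100 = 51.07 %


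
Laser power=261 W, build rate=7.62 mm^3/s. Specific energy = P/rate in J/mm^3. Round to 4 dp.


SE = 261 / 7.62 = 34.252 J/mm^3


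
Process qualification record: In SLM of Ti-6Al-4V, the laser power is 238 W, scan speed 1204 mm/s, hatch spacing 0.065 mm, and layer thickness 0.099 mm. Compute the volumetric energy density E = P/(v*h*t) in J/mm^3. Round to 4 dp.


E = 238 / (1204*0.065*0.099) = 30.7186 J/mm^3


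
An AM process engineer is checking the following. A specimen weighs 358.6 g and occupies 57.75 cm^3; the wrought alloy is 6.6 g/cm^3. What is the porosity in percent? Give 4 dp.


rho_part = 358.6 / 57.75 = 6.20952381 g/cm^3
Porosity = (1 - 6.20952381/6.6)*100 = 5.9163 %


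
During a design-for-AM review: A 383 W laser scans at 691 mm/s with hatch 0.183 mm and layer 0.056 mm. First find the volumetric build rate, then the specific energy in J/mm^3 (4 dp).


Build rate = 691 * 0.183 * 0.056 = 7.081368 mm^3/s
SE = 383 / 7.081368 = 54.0856 J/mm^3


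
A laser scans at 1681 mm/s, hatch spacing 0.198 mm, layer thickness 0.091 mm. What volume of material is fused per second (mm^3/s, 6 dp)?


Rate = 1681 * 0.198 * 0.091 = 30.288258 mm^3/s


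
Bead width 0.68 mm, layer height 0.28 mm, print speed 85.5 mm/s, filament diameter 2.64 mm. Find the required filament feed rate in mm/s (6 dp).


Q = 0.68 * 0.28 * 85.5 = 16.2792 mm^3/s
A_fil = pi*(2.64/2)^2 = 5.47391104 mm^2
v_feed = 16.2792 / 5.47391104 = 2.973961 mm/s


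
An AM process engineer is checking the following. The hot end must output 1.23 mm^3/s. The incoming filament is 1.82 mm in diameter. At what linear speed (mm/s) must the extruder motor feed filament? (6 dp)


A = pi*(1.82/2)^2 = 2.601553
v = 1.23 / 2.601553 = 0.472795 mm/s
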